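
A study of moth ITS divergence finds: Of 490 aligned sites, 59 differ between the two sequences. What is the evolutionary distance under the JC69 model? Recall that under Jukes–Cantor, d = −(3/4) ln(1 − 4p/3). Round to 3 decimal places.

0.131

p = 59/490 ≈ 0.120408.
d = −(3/4) ln(1 − 4p/3) = −0.75 ln(1 − 0.160544) = −0.75 ln(0.839456)
  = −0.75 × (-0.175001) = 0.131251 substitutions/site.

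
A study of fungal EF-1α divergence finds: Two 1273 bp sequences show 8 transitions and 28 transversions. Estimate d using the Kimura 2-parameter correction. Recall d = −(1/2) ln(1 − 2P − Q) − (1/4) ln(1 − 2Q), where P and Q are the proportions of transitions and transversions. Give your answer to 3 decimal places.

P = 8/1273 ≈ 0.006284 and Q = 28/1273 ≈ 0.021995.
Under the Kimura two-parameter model, d = −½ ln(1 − 2P − Q) − ¼ ln(1 − 2Q).
1 − 2P − Q = 0.965437, giving −½ ln(0.965437) = 0.017587.
1 − 2Q = 0.95601, giving −¼ ln(0.95601) = 0.011247.
d = 0.017587 + 0.011247 = 0.028834.

0.029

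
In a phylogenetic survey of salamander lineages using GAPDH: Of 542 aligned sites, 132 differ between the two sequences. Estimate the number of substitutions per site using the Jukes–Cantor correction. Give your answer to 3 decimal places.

p = 132/542 ≈ 0.243542.
d = −(3/4) ln(1 − 4p/3) = −0.75 ln(1 − 0.324723) = −0.75 ln(0.675277)
  = −0.75 × (-0.392632) = 0.294474 substitutions/site.

0.294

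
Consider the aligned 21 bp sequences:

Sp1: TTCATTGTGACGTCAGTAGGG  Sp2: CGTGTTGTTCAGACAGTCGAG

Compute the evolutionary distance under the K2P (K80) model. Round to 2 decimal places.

Of 21 sites, 4 differences are transitions and 6 are transversions, so P = 4/21 ≈ 0.190476 and Q = 6/21 ≈ 0.285714.
Under the Kimura two-parameter model, d = −½ ln(1 − 2P − Q) − ¼ ln(1 − 2Q).
1 − 2P − Q = 0.333334, giving −½ ln(0.333334) = 0.549305.
1 − 2Q = 0.428572, giving −¼ ln(0.428572) = 0.211824.
d = 0.549305 + 0.211824 = 0.761129.

0.76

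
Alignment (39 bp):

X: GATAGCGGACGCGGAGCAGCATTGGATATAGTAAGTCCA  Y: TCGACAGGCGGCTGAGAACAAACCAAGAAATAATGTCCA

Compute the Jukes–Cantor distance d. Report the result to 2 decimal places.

The sequences differ at 20 of 39 sites, so p = 20/39 ≈ 0.512821.
d = −(3/4) ln(1 − 4p/3) = −0.75 ln(1 − 0.683761) = −0.75 ln(0.316239)
  = −0.75 × (-1.151257) = 0.863443 substitutions/site.

0.86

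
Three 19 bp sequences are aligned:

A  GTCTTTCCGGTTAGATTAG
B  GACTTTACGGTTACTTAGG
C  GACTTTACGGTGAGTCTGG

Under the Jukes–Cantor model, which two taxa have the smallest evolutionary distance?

B and C

A–B: 6/19 differ, p = 0.316, d = 0.410.
A–C: 6/19 differ, p = 0.316, d = 0.410.
B–C: 4/19 differ, p = 0.211, d = 0.247.
The smallest distance is between B and C.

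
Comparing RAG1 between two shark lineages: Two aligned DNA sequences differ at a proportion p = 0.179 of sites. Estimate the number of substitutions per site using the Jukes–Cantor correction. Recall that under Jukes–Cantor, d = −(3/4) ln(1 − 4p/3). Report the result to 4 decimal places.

0.2045

d = −(3/4) ln(1 − 4p/3) = −0.75 ln(1 − 0.238667) = −0.75 ln(0.761333)
  = −0.75 × (-0.272684) = 0.204513 substitutions/site.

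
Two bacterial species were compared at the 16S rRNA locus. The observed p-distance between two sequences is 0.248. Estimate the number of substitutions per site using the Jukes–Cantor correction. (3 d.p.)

0.301

d = −(3/4) ln(1 − 4p/3) = −0.75 ln(1 − 0.330667) = −0.75 ln(0.669333)
  = −0.75 × (-0.401474) = 0.301106 substitutions/site.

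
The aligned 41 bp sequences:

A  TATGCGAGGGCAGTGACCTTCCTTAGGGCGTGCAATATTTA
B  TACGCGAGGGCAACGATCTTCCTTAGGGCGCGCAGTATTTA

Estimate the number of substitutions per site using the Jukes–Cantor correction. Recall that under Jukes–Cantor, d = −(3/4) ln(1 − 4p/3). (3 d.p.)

0.163

The sequences differ at 6 of 41 sites (3, 13, 14, 17, 31, 35), so p = 6/41 ≈ 0.146341.
d = −(3/4) ln(1 − 4p/3) = −0.75 ln(1 − 0.195121) = −0.75 ln(0.804879)
  = −0.75 × (-0.217063) = 0.162797 substitutions/site.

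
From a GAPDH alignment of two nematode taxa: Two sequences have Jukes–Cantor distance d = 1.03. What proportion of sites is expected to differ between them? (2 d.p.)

p = (3/4)(1 − e^(−4d/3)) = 0.75 × (1 − e^(-1.373333)) = 0.75 × (1 − 0.253261) = 0.560054.

0.56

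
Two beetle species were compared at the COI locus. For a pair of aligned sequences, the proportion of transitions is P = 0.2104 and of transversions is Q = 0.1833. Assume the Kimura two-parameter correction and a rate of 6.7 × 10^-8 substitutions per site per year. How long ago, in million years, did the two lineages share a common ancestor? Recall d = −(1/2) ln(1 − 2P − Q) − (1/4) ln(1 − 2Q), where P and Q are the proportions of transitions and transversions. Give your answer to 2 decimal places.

Under the Kimura two-parameter model, d = −½ ln(1 − 2P − Q) − ¼ ln(1 − 2Q).
1 − 2P − Q = 0.3959, giving −½ ln(0.3959) = 0.463297.
1 − 2Q = 0.6334, giving −¼ ln(0.6334) = 0.114163.
d = 0.463297 + 0.114163 = 0.577460.
Under a molecular clock d = 2μt, so t = d/(2μ) = 0.577460 / (2 × 6.7 × 10^-8) = 4.31 million years.

4.31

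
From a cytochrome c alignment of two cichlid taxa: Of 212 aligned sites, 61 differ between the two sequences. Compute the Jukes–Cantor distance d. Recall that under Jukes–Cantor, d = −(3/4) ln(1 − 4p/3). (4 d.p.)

p = 61/212 ≈ 0.287736.
d = −(3/4) ln(1 − 4p/3) = −0.75 ln(1 − 0.383648) = −0.75 ln(0.616352)
  = −0.75 × (-0.483937) = 0.362953 substitutions/site.

0.3630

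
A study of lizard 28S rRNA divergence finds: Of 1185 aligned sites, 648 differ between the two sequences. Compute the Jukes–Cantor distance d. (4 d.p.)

p = 648/1185 ≈ 0.546835.
d = −(3/4) ln(1 − 4p/3) = −0.75 ln(1 − 0.729113) = −0.75 ln(0.270887)
  = −0.75 × (-1.306054) = 0.979541 substitutions/site.

0.9795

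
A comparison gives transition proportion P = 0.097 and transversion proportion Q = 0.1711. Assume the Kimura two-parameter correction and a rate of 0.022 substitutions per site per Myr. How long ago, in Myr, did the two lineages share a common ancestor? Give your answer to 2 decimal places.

Under the Kimura two-parameter model, d = −½ ln(1 − 2P − Q) − ¼ ln(1 − 2Q).
1 − 2P − Q = 0.6349, giving −½ ln(0.6349) = 0.227144.
1 − 2Q = 0.6578, giving −¼ ln(0.6578) = 0.104714.
d = 0.227144 + 0.104714 = 0.331858.
Under a molecular clock d = 2μt, so t = d/(2μ) = 0.331858 / (2 × 0.022) = 7.54 Myr.

7.54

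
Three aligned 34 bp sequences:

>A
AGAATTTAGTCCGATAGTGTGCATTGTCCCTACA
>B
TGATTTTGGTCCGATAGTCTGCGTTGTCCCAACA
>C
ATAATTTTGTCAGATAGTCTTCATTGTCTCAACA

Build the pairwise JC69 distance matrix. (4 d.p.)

d(A,B) = 0.2012, d(A,C) = 0.2407, d(B,C) = 0.2824

A–B: 6/34 sites differ → p ≈ 0.176471, d = −0.75 ln(1 − 0.235295) = 0.201199 ≈ 0.2012.
A–C: 7/34 sites differ → p ≈ 0.205882, d = −0.75 ln(1 − 0.274509) = 0.240680 ≈ 0.2407.
B–C: 8/34 sites differ → p ≈ 0.235294, d = −0.75 ln(1 − 0.313725) = 0.282358 ≈ 0.2824.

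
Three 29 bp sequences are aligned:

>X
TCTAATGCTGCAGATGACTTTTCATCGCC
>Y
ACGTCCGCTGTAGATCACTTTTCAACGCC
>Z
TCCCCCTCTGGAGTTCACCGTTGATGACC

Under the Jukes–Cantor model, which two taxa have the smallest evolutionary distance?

X–Y: 8/29 differ, p = 0.276, d = 0.344.
X–Z: 13/29 differ, p = 0.448, d = 0.683.
Y–Z: 12/29 differ, p = 0.414, d = 0.602.
The smallest distance is between X and Y.

X and Y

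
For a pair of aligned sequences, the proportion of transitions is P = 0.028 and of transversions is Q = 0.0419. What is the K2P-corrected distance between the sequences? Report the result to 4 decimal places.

0.0734

Under the Kimura two-parameter model, d = −½ ln(1 − 2P − Q) − ¼ ln(1 − 2Q).
1 − 2P − Q = 0.9021, giving −½ ln(0.9021) = 0.051515.
1 − 2Q = 0.9162, giving −¼ ln(0.9162) = 0.021880.
d = 0.051515 + 0.021880 = 0.073395.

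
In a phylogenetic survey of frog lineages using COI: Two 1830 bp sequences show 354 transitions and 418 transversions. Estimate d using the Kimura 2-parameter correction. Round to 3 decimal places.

P = 354/1830 ≈ 0.193443 and Q = 418/1830 ≈ 0.228415.
Under the Kimura two-parameter model, d = −½ ln(1 − 2P − Q) − ¼ ln(1 − 2Q).
1 − 2P − Q = 0.384699, giving −½ ln(0.384699) = 0.477647.
1 − 2Q = 0.54317, giving −¼ ln(0.54317) = 0.152583.
d = 0.477647 + 0.152583 = 0.630230.

0.630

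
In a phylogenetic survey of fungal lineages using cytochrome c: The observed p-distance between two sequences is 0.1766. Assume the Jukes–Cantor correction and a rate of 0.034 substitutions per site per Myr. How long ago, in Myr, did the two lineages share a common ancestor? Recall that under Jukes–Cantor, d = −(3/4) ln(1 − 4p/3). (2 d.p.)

d = −(3/4) ln(1 − 4p/3) = −0.75 ln(1 − 0.235467) = −0.75 ln(0.764533)
  = −0.75 × (-0.268490) = 0.201368 substitutions/site.
Under a molecular clock d = 2μt, so t = d/(2μ) = 0.201368 / (2 × 0.034) = 2.96 Myr.

2.96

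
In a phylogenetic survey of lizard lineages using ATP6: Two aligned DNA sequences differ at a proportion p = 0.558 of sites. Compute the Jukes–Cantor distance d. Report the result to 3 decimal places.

1.022

d = −(3/4) ln(1 − 4p/3) = −0.75 ln(1 − 0.744) = −0.75 ln(0.256)
  = −0.75 × (-1.362578) = 1.021934 substitutions/site.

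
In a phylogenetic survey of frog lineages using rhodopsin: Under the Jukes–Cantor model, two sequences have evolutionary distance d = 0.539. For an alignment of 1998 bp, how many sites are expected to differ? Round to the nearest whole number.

768

Invert JC69: p = (3/4)(1 − e^(−4d/3)) = 0.75 × (1 − e^(-0.718667)) = 0.75 × (1 − 0.487402) = 0.384449.
Expected differing sites = pL ≈ 0.384449 × 1998 = 768.129102 ≈ 768.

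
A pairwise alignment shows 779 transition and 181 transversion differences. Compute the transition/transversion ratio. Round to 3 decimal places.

R = 779/181 = 4.303867… ≈ 4.304 (to 3 d.p.).

4.304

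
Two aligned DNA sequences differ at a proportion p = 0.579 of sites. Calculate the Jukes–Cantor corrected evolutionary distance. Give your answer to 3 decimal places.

d = −(3/4) ln(1 − 4p/3) = −0.75 ln(1 − 0.772) = −0.75 ln(0.228)
  = −0.75 × (-1.478410) = 1.108808 substitutions/site.

1.109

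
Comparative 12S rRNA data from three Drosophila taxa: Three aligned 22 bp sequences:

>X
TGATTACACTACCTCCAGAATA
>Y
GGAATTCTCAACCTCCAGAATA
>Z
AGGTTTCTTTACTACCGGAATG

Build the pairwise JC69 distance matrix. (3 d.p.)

d(X,Y) = 0.271, d(X,Z) = 0.591, d(Y,Z) = 0.591

X–Y: 5/22 sites differ → p ≈ 0.227273, d = −0.75 ln(1 − 0.303031) = 0.270761 ≈ 0.271.
X–Z: 9/22 sites differ → p ≈ 0.409091, d = −0.75 ln(1 − 0.545455) = 0.591344 ≈ 0.591.
Y–Z: 9/22 sites differ → p ≈ 0.409091, d = −0.75 ln(1 − 0.545455) = 0.591344 ≈ 0.591.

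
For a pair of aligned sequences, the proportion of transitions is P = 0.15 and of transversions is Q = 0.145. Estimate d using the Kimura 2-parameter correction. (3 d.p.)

0.380

Under the Kimura two-parameter model, d = −½ ln(1 − 2P − Q) − ¼ ln(1 − 2Q).
1 − 2P − Q = 0.555, giving −½ ln(0.555) = 0.294394.
1 − 2Q = 0.71, giving −¼ ln(0.71) = 0.085623.
d = 0.294394 + 0.085623 = 0.380017.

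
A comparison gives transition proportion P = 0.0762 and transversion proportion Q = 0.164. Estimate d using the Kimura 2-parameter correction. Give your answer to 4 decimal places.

Under the Kimura two-parameter model, d = −½ ln(1 − 2P − Q) − ¼ ln(1 − 2Q).
1 − 2P − Q = 0.6836, giving −½ ln(0.6836) = 0.190191.
1 − 2Q = 0.672, giving −¼ ln(0.672) = 0.099374.
d = 0.190191 + 0.099374 = 0.289565.

0.2896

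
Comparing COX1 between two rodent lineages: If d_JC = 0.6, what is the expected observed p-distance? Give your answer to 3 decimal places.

p = (3/4)(1 − e^(−4d/3)) = 0.75 × (1 − e^(-0.8)) = 0.75 × (1 − 0.449329) = 0.413003.

0.413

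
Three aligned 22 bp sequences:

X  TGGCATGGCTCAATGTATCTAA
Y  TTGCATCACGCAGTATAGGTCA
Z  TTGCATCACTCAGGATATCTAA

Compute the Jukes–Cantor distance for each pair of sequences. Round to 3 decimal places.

d(X,Y) = 0.591, d(X,Z) = 0.339, d(Y,Z) = 0.271

X–Y: 9/22 sites differ → p ≈ 0.409091, d = −0.75 ln(1 − 0.545455) = 0.591344 ≈ 0.591.
X–Z: 6/22 sites differ → p ≈ 0.272727, d = −0.75 ln(1 − 0.363636) = 0.338988 ≈ 0.339.
Y–Z: 5/22 sites differ → p ≈ 0.227273, d = −0.75 ln(1 − 0.303031) = 0.270761 ≈ 0.271.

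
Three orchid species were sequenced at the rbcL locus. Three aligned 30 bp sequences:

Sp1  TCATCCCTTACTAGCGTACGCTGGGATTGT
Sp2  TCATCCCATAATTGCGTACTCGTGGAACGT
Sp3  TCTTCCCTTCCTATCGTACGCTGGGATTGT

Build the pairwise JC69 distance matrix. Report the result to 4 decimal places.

Sp1–Sp2: 8/30 sites differ → p ≈ 0.266667, d = −0.75 ln(1 − 0.355556) = 0.329526 ≈ 0.3295.
Sp1–Sp3: 3/30 sites differ → p = 0.1, d = −0.75 ln(1 − 0.133333) = 0.107325 ≈ 0.1073.
Sp2–Sp3: 11/30 sites differ → p ≈ 0.366667, d = −0.75 ln(1 − 0.488889) = 0.503376 ≈ 0.5034.

d(Sp1,Sp2) = 0.3295, d(Sp1,Sp3) = 0.1073, d(Sp2,Sp3) = 0.5034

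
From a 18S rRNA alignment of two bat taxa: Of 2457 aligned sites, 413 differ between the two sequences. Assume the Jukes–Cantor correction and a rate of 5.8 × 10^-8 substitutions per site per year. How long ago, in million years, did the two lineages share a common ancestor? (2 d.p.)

1.64

p = 413/2457 ≈ 0.168091.
d = −(3/4) ln(1 − 4p/3) = −0.75 ln(1 − 0.224121) = −0.75 ln(0.775879)
  = −0.75 × (-0.253759) = 0.190319 substitutions/site.
Under a molecular clock d = 2μt, so t = d/(2μ) = 0.190319 / (2 × 5.8 × 10^-8) = 1.64 million years.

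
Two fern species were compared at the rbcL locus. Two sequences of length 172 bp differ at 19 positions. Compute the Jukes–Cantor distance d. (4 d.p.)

p = 19/172 ≈ 0.110465.
d = −(3/4) ln(1 − 4p/3) = −0.75 ln(1 − 0.147287) = −0.75 ln(0.852713)
  = −0.75 × (-0.159332) = 0.119499 substitutions/site.

0.1195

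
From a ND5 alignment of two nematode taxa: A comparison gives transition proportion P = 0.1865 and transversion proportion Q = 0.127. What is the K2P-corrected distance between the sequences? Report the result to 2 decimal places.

Under the Kimura two-parameter model, d = −½ ln(1 − 2P − Q) − ¼ ln(1 − 2Q).
1 − 2P − Q = 0.5, giving −½ ln(0.5) = 0.346574.
1 − 2Q = 0.746, giving −¼ ln(0.746) = 0.073257.
d = 0.346574 + 0.073257 = 0.419831.

0.42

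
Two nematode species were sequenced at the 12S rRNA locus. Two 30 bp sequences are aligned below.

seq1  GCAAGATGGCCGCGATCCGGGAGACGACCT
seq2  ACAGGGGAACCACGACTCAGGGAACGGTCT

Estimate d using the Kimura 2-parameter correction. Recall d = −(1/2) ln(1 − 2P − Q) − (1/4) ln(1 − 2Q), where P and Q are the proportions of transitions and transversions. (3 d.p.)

Of 30 sites, 13 differences are transitions and 1 are transversions, so P = 13/30 ≈ 0.433333 and Q = 1/30 ≈ 0.033333.
Under the Kimura two-parameter model, d = −½ ln(1 − 2P − Q) − ¼ ln(1 − 2Q).
1 − 2P − Q = 0.100001, giving −½ ln(0.100001) = 1.151288.
1 − 2Q = 0.933334, giving −¼ ln(0.933334) = 0.017248.
d = 1.151288 + 0.017248 = 1.168536.

1.169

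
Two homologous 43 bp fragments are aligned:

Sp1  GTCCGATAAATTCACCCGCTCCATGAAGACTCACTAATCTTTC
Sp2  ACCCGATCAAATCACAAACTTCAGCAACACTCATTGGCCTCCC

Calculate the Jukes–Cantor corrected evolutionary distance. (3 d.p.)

0.562

The sequences differ at 17 of 43 sites, so p = 17/43 ≈ 0.395349.
d = −(3/4) ln(1 − 4p/3) = −0.75 ln(1 − 0.527132) = −0.75 ln(0.472868)
  = −0.75 × (-0.748939) = 0.561704 substitutions/site.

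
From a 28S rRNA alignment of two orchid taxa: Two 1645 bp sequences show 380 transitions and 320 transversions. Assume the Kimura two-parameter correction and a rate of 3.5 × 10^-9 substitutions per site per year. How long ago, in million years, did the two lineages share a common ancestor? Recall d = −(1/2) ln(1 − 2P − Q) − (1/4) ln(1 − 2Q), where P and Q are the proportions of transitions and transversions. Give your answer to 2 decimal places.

93.93

P = 380/1645 ≈ 0.231003 and Q = 320/1645 ≈ 0.194529.
Under the Kimura two-parameter model, d = −½ ln(1 − 2P − Q) − ¼ ln(1 − 2Q).
1 − 2P − Q = 0.343465, giving −½ ln(0.343465) = 0.534335.
1 − 2Q = 0.610942, giving −¼ ln(0.610942) = 0.123188.
d = 0.534335 + 0.123188 = 0.657523.
Under a molecular clock d = 2μt, so t = d/(2μ) = 0.657523 / (2 × 3.5 × 10^-9) = 93.93 million years.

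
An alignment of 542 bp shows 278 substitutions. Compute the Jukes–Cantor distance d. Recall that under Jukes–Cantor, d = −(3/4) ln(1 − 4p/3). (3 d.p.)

p = 278/542 ≈ 0.512915.
d = −(3/4) ln(1 − 4p/3) = −0.75 ln(1 − 0.683887) = −0.75 ln(0.316113)
  = −0.75 × (-1.151656) = 0.863742 substitutions/site.

0.864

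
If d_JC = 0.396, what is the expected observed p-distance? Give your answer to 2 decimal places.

p = (3/4)(1 − e^(−4d/3)) = 0.75 × (1 − e^(-0.528)) = 0.75 × (1 − 0.589783) = 0.307663.

0.31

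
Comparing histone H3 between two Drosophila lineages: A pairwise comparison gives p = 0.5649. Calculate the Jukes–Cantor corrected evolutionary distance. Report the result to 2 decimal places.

1.05

d = −(3/4) ln(1 − 4p/3) = −0.75 ln(1 − 0.7532) = −0.75 ln(0.2468)
  = −0.75 × (-1.399177) = 1.049383 substitutions/site.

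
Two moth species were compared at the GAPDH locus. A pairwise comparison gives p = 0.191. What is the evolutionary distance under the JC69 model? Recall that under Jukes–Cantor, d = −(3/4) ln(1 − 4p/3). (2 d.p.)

0.22

d = −(3/4) ln(1 − 4p/3) = −0.75 ln(1 − 0.254667) = −0.75 ln(0.745333)
  = −0.75 × (-0.293924) = 0.220443 substitutions/site.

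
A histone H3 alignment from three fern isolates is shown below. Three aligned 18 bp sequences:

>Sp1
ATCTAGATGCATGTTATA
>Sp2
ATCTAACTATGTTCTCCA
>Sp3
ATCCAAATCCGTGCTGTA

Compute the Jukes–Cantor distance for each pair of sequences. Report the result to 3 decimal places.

Sp1–Sp2: 9/18 sites differ → p = 0.5, d = −0.75 ln(1 − 0.666667) = 0.823960 ≈ 0.824.
Sp1–Sp3: 6/18 sites differ → p ≈ 0.333333, d = −0.75 ln(1 − 0.444444) = 0.440839 ≈ 0.441.
Sp2–Sp3: 7/18 sites differ → p ≈ 0.388889, d = −0.75 ln(1 − 0.518519) = 0.548166 ≈ 0.548.

d(Sp1,Sp2) = 0.824, d(Sp1,Sp3) = 0.441, d(Sp2,Sp3) = 0.548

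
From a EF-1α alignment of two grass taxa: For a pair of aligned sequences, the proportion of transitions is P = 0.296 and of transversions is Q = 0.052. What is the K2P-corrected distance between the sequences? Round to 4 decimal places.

Under the Kimura two-parameter model, d = −½ ln(1 − 2P − Q) − ¼ ln(1 − 2Q).
1 − 2P − Q = 0.356, giving −½ ln(0.356) = 0.516412.
1 − 2Q = 0.896, giving −¼ ln(0.896) = 0.027454.
d = 0.516412 + 0.027454 = 0.543866.

0.5439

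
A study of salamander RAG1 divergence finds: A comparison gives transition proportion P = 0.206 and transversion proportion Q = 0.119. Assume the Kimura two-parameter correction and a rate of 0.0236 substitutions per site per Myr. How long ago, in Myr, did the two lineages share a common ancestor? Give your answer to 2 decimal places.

Under the Kimura two-parameter model, d = −½ ln(1 − 2P − Q) − ¼ ln(1 − 2Q).
1 − 2P − Q = 0.469, giving −½ ln(0.469) = 0.378576.
1 − 2Q = 0.762, giving −¼ ln(0.762) = 0.067952.
d = 0.378576 + 0.067952 = 0.446528.
Under a molecular clock d = 2μt, so t = d/(2μ) = 0.446528 / (2 × 0.0236) = 9.46 Myr.

9.46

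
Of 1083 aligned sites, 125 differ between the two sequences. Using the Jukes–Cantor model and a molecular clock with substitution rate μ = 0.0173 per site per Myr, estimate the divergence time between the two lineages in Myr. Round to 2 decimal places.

3.62

p = 125/1083 ≈ 0.11542.
d = −(3/4) ln(1 − 4p/3) = −0.75 ln(1 − 0.153893) = −0.75 ln(0.846107)
  = −0.75 × (-0.167109) = 0.125332 substitutions/site.
Under a molecular clock d = 2μt, so t = d/(2μ) = 0.125332 / (2 × 0.0173) = 3.62 Myr.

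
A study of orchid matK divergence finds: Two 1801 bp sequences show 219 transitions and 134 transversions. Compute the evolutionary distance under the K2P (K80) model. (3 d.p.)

P = 219/1801 ≈ 0.121599 and Q = 134/1801 ≈ 0.074403.
Under the Kimura two-parameter model, d = −½ ln(1 − 2P − Q) − ¼ ln(1 − 2Q).
1 − 2P − Q = 0.682399, giving −½ ln(0.682399) = 0.191070.
1 − 2Q = 0.851194, giving −¼ ln(0.851194) = 0.040279.
d = 0.191070 + 0.040279 = 0.231349.

0.231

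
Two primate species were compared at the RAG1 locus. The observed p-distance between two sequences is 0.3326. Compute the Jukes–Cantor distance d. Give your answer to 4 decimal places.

d = −(3/4) ln(1 − 4p/3) = −0.75 ln(1 − 0.443467) = −0.75 ln(0.556533)
  = −0.75 × (-0.586029) = 0.439522 substitutions/site.

0.4395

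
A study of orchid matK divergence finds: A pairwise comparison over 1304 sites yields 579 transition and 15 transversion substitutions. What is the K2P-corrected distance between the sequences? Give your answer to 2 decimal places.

1.15

P = 579/1304 ≈ 0.444018 and Q = 15/1304 ≈ 0.011503.
Under the Kimura two-parameter model, d = −½ ln(1 − 2P − Q) − ¼ ln(1 − 2Q).
1 − 2P − Q = 0.100461, giving −½ ln(0.100461) = 1.148993.
1 − 2Q = 0.976994, giving −¼ ln(0.976994) = 0.005819.
d = 1.148993 + 0.005819 = 1.154812.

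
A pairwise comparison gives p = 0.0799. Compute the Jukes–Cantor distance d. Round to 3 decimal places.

0.084

d = −(3/4) ln(1 − 4p/3) = −0.75 ln(1 − 0.106533) = −0.75 ln(0.893467)
  = −0.75 × (-0.112646) = 0.084485 substitutions/site.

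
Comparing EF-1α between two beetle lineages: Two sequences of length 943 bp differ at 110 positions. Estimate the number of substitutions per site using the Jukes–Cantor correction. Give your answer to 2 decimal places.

0.13

p = 110/943 ≈ 0.116649.
d = −(3/4) ln(1 − 4p/3) = −0.75 ln(1 − 0.155532) = −0.75 ln(0.844468)
  = −0.75 × (-0.169048) = 0.126786 substitutions/site.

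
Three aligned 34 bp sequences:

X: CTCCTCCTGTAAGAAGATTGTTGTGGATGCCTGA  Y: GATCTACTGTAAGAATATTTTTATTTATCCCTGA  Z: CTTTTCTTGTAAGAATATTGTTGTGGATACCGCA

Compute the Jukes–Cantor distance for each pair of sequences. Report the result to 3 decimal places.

d(X,Y) = 0.373, d(X,Z) = 0.241, d(Y,Z) = 0.477

X–Y: 10/34 sites differ → p ≈ 0.294118, d = −0.75 ln(1 − 0.392157) = 0.373379 ≈ 0.373.
X–Z: 7/34 sites differ → p ≈ 0.205882, d = −0.75 ln(1 − 0.274509) = 0.240680 ≈ 0.241.
Y–Z: 12/34 sites differ → p ≈ 0.352941, d = −0.75 ln(1 − 0.470588) = 0.476991 ≈ 0.477.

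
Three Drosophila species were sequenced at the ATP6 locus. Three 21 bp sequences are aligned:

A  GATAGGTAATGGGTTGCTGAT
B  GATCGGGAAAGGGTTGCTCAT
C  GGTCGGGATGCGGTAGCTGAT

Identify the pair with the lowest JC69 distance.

A and B

A–B: 4/21 differ, p = 0.190, d = 0.220.
A–C: 7/21 differ, p = 0.333, d = 0.441.
B–C: 6/21 differ, p = 0.286, d = 0.360.
The smallest distance is between A and B.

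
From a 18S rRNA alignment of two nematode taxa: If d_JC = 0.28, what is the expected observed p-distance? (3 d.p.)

0.234

p = (3/4)(1 − e^(−4d/3)) = 0.75 × (1 − e^(-0.373333)) = 0.75 × (1 − 0.688436) = 0.233673.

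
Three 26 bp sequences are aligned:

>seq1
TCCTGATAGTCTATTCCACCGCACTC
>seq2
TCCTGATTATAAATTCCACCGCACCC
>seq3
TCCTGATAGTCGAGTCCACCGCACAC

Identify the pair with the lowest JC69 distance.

seq1–seq2: 5/26 differ, p = 0.192, d = 0.222.
seq1–seq3: 3/26 differ, p = 0.115, d = 0.125.
seq2–seq3: 6/26 differ, p = 0.231, d = 0.276.
The smallest distance is between seq1 and seq3.

seq1 and seq3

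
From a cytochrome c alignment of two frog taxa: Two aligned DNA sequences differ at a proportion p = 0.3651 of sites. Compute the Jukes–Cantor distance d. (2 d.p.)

d = −(3/4) ln(1 − 4p/3) = −0.75 ln(1 − 0.4868) = −0.75 ln(0.5132)
  = −0.75 × (-0.667090) = 0.500318 substitutions/site.

0.50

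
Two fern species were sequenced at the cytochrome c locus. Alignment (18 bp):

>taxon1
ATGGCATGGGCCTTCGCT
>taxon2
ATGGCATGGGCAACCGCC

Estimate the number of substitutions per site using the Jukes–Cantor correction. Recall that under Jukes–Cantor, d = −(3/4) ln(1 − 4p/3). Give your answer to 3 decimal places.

The sequences differ at 4 of 18 sites (12, 13, 14, 18), so p = 4/18 ≈ 0.222222.
d = −(3/4) ln(1 − 4p/3) = −0.75 ln(1 − 0.296296) = −0.75 ln(0.703704)
  = −0.75 × (-0.351397) = 0.263548 substitutions/site.

0.264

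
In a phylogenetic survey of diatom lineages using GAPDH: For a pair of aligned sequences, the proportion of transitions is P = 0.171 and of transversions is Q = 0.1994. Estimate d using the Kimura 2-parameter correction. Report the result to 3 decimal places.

0.517

Under the Kimura two-parameter model, d = −½ ln(1 − 2P − Q) − ¼ ln(1 − 2Q).
1 − 2P − Q = 0.4586, giving −½ ln(0.4586) = 0.389788.
1 − 2Q = 0.6012, giving −¼ ln(0.6012) = 0.127207.
d = 0.389788 + 0.127207 = 0.516995.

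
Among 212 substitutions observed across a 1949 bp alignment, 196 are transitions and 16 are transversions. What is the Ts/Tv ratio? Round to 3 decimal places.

12.250

R = 196/16 = 12.250.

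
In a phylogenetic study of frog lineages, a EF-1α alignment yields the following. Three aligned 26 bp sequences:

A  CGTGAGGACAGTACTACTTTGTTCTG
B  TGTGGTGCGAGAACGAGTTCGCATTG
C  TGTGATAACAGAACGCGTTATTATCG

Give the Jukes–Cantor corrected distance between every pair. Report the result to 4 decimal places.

A–B: 12/26 sites differ → p ≈ 0.461538, d = −0.75 ln(1 − 0.615384) = 0.716632 ≈ 0.7166.
A–C: 12/26 sites differ → p ≈ 0.461538, d = −0.75 ln(1 − 0.615384) = 0.716632 ≈ 0.7166.
B–C: 9/26 sites differ → p ≈ 0.346154, d = −0.75 ln(1 − 0.461539) = 0.464280 ≈ 0.4643.

d(A,B) = 0.7166, d(A,C) = 0.7166, d(B,C) = 0.4643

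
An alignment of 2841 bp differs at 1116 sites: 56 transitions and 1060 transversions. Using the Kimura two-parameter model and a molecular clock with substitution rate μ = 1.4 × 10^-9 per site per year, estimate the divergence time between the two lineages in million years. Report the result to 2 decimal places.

217.42

P = 56/2841 ≈ 0.019711 and Q = 1060/2841 ≈ 0.373108.
Under the Kimura two-parameter model, d = −½ ln(1 − 2P − Q) − ¼ ln(1 − 2Q).
1 − 2P − Q = 0.58747, giving −½ ln(0.58747) = 0.265965.
1 − 2Q = 0.253784, giving −¼ ln(0.253784) = 0.342818.
d = 0.265965 + 0.342818 = 0.608783.
Under a molecular clock d = 2μt, so t = d/(2μ) = 0.608783 / (2 × 1.4 × 10^-9) = 217.42 million years.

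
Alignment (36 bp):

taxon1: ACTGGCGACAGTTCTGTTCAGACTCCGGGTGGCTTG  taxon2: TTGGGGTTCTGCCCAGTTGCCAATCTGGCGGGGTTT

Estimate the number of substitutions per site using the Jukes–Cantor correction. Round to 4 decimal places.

The sequences differ at 19 of 36 sites, so p = 19/36 ≈ 0.527778.
d = −(3/4) ln(1 − 4p/3) = −0.75 ln(1 − 0.703704) = −0.75 ln(0.296296)
  = −0.75 × (-1.216396) = 0.912297 substitutions/site.

0.9123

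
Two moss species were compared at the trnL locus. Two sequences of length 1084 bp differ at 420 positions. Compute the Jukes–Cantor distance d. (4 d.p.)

0.5452

p = 420/1084 ≈ 0.387454.
d = −(3/4) ln(1 − 4p/3) = −0.75 ln(1 − 0.516605) = −0.75 ln(0.483395)
  = −0.75 × (-0.726921) = 0.545191 substitutions/site.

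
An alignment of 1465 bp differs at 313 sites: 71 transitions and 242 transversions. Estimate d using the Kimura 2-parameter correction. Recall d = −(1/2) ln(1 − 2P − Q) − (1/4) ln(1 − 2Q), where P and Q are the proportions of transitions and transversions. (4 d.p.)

P = 71/1465 ≈ 0.048464 and Q = 242/1465 ≈ 0.165188.
Under the Kimura two-parameter model, d = −½ ln(1 − 2P − Q) − ¼ ln(1 − 2Q).
1 − 2P − Q = 0.737884, giving −½ ln(0.737884) = 0.151984.
1 − 2Q = 0.669624, giving −¼ ln(0.669624) = 0.100260.
d = 0.151984 + 0.100260 = 0.252244.

0.2522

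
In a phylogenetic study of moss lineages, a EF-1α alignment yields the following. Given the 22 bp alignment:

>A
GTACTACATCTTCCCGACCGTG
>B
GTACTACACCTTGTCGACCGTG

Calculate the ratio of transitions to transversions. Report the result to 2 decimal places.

2.00

Transitions are A↔G and C↔T; transversions are all other mismatches.
Transitions: 2. Transversions: 1.
R = 2/1 = 2.00.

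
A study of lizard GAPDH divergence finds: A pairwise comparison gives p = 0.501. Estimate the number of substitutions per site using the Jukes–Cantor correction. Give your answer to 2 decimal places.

d = −(3/4) ln(1 − 4p/3) = −0.75 ln(1 − 0.668) = −0.75 ln(0.332)
  = −0.75 × (-1.102620) = 0.826965 substitutions/site.

0.83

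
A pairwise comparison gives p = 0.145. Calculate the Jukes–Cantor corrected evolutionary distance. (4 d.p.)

d = −(3/4) ln(1 − 4p/3) = −0.75 ln(1 − 0.193333) = −0.75 ln(0.806667)
  = −0.75 × (-0.214844) = 0.161133 substitutions/site.

0.1611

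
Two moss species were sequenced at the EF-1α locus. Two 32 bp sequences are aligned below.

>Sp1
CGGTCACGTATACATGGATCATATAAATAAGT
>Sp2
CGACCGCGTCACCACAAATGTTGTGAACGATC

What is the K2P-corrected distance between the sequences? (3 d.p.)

1.157

Of 32 sites, 11 differences are transitions and 6 are transversions, so P = 11/32 = 0.34375 and Q = 6/32 = 0.1875.
Under the Kimura two-parameter model, d = −½ ln(1 − 2P − Q) − ¼ ln(1 − 2Q).
1 − 2P − Q = 0.125, giving −½ ln(0.125) = 1.039721.
1 − 2Q = 0.625, giving −¼ ln(0.625) = 0.117501.
d = 1.039721 + 0.117501 = 1.157222.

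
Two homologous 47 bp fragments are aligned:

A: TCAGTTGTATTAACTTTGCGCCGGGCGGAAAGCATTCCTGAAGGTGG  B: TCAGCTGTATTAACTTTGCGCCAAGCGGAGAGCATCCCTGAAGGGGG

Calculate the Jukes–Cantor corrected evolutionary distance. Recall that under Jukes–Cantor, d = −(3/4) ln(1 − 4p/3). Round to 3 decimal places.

0.140

The sequences differ at 6 of 47 sites (5, 23, 24, 30, 36, 45), so p = 6/47 ≈ 0.12766.
d = −(3/4) ln(1 − 4p/3) = −0.75 ln(1 − 0.170213) = −0.75 ln(0.829787)
  = −0.75 × (-0.186586) = 0.139940 substitutions/site.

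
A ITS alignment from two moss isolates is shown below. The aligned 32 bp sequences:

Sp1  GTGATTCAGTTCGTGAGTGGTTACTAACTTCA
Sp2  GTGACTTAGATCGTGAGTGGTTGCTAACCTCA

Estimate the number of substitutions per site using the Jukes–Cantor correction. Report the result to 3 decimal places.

0.175

The sequences differ at 5 of 32 sites (5, 7, 10, 23, 29), so p = 5/32 = 0.15625.
d = −(3/4) ln(1 − 4p/3) = −0.75 ln(1 − 0.208333) = −0.75 ln(0.791667)
  = −0.75 × (-0.233614) = 0.175211 substitutions/site.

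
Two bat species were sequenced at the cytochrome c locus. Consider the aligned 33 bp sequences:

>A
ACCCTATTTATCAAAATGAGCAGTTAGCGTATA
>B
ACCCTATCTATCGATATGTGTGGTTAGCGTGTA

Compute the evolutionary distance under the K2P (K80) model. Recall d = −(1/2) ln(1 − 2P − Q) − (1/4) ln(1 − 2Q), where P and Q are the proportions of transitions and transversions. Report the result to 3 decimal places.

0.258

Of 33 sites, 5 differences are transitions and 2 are transversions, so P = 5/33 ≈ 0.151515 and Q = 2/33 ≈ 0.060606.
Under the Kimura two-parameter model, d = −½ ln(1 − 2P − Q) − ¼ ln(1 − 2Q).
1 − 2P − Q = 0.636364, giving −½ ln(0.636364) = 0.225992.
1 − 2Q = 0.878788, giving −¼ ln(0.878788) = 0.032303.
d = 0.225992 + 0.032303 = 0.258295.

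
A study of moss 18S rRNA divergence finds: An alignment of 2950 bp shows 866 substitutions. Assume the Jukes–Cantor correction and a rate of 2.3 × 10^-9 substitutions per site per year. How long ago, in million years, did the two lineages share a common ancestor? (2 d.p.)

80.97

p = 866/2950 ≈ 0.293559.
d = −(3/4) ln(1 − 4p/3) = −0.75 ln(1 − 0.391412) = −0.75 ln(0.608588)
  = −0.75 × (-0.496614) = 0.372461 substitutions/site.
Under a molecular clock d = 2μt, so t = d/(2μ) = 0.372461 / (2 × 2.3 × 10^-9) = 80.97 million years.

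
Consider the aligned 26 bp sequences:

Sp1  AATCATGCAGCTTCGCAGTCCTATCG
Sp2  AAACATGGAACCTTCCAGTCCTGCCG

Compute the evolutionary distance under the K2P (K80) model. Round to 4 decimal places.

0.4122

Of 26 sites, 5 differences are transitions and 3 are transversions, so P = 5/26 ≈ 0.192308 and Q = 3/26 ≈ 0.115385.
Under the Kimura two-parameter model, d = −½ ln(1 − 2P − Q) − ¼ ln(1 − 2Q).
1 − 2P − Q = 0.499999, giving −½ ln(0.499999) = 0.346575.
1 − 2Q = 0.76923, giving −¼ ln(0.76923) = 0.065591.
d = 0.346575 + 0.065591 = 0.412166.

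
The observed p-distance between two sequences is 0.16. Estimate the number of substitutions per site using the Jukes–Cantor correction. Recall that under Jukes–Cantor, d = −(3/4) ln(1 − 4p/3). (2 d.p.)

0.18

d = −(3/4) ln(1 − 4p/3) = −0.75 ln(1 − 0.213333) = −0.75 ln(0.786667)
  = −0.75 × (-0.239950) = 0.179963 substitutions/site.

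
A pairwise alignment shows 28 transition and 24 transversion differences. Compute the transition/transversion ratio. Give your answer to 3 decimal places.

R = 28/24 = 1.166666… ≈ 1.167 (to 3 d.p.).

1.167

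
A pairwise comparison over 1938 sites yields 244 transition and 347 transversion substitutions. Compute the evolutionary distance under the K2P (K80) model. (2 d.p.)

P = 244/1938 ≈ 0.125903 and Q = 347/1938 ≈ 0.179051.
Under the Kimura two-parameter model, d = −½ ln(1 − 2P − Q) − ¼ ln(1 − 2Q).
1 − 2P − Q = 0.569143, giving −½ ln(0.569143) = 0.281812.
1 − 2Q = 0.641898, giving −¼ ln(0.641898) = 0.110831.
d = 0.281812 + 0.110831 = 0.392643.

0.39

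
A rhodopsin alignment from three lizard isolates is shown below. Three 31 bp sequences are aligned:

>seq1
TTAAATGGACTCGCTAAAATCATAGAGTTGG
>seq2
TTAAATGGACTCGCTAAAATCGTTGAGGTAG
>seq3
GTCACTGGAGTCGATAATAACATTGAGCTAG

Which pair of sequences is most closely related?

seq1 and seq2

seq1–seq2: 4/31 differ, p = 0.129, d = 0.142.
seq1–seq3: 10/31 differ, p = 0.323, d = 0.422.
seq2–seq3: 9/31 differ, p = 0.290, d = 0.367.
The smallest distance is between seq1 and seq2.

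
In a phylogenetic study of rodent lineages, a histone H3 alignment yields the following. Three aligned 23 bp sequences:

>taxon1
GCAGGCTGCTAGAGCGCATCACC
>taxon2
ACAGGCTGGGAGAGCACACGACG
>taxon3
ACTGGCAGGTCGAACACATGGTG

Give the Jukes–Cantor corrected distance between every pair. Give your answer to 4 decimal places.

d(taxon1,taxon2) = 0.3904, d(taxon1,taxon3) = 0.7614, d(taxon2,taxon3) = 0.4674

taxon1–taxon2: 7/23 sites differ → p ≈ 0.304348, d = −0.75 ln(1 − 0.405797) = 0.390401 ≈ 0.3904.
taxon1–taxon3: 11/23 sites differ → p ≈ 0.478261, d = −0.75 ln(1 − 0.637681) = 0.761423 ≈ 0.7614.
taxon2–taxon3: 8/23 sites differ → p ≈ 0.347826, d = −0.75 ln(1 − 0.463768) = 0.467391 ≈ 0.4674.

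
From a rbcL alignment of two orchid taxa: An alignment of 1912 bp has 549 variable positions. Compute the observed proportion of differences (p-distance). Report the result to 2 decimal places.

0.29

p = 549/1912 = 0.287133… ≈ 0.29 (to 2 d.p.).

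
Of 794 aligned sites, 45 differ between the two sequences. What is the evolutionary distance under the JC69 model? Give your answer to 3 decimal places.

0.059

p = 45/794 ≈ 0.056675.
d = −(3/4) ln(1 − 4p/3) = −0.75 ln(1 − 0.075567) = −0.75 ln(0.924433)
  = −0.75 × (-0.078575) = 0.058931 substitutions/site.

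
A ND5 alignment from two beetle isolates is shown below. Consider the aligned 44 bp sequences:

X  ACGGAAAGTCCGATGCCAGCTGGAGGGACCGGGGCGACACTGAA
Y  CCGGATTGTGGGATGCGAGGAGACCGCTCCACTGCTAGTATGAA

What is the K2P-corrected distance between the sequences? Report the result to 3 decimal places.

0.773

Of 44 sites, 2 differences are transitions and 18 are transversions, so P = 2/44 ≈ 0.045455 and Q = 18/44 ≈ 0.409091.
Under the Kimura two-parameter model, d = −½ ln(1 − 2P − Q) − ¼ ln(1 − 2Q).
1 − 2P − Q = 0.499999, giving −½ ln(0.499999) = 0.346575.
1 − 2Q = 0.181818, giving −¼ ln(0.181818) = 0.426187.
d = 0.346575 + 0.426187 = 0.772762.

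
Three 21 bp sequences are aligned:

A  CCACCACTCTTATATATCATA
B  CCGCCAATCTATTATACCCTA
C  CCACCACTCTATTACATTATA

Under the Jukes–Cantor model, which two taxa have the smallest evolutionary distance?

A–B: 6/21 differ, p = 0.286, d = 0.360.
A–C: 4/21 differ, p = 0.190, d = 0.220.
B–C: 6/21 differ, p = 0.286, d = 0.360.
The smallest distance is between A and C.

A and C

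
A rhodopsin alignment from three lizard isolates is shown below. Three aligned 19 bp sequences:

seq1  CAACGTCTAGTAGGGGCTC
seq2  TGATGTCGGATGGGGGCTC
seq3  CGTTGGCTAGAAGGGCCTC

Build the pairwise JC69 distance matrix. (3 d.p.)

seq1–seq2: 7/19 sites differ → p ≈ 0.368421, d = −0.75 ln(1 − 0.491228) = 0.506816 ≈ 0.507.
seq1–seq3: 6/19 sites differ → p ≈ 0.315789, d = −0.75 ln(1 − 0.421052) = 0.409907 ≈ 0.410.
seq2–seq3: 9/19 sites differ → p ≈ 0.473684, d = −0.75 ln(1 − 0.631579) = 0.748897 ≈ 0.749.

d(seq1,seq2) = 0.507, d(seq1,seq3) = 0.410, d(seq2,seq3) = 0.749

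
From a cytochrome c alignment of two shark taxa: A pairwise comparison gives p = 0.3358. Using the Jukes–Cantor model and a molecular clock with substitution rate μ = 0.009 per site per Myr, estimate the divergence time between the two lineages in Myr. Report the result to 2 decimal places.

d = −(3/4) ln(1 − 4p/3) = −0.75 ln(1 − 0.447733) = −0.75 ln(0.552267)
  = −0.75 × (-0.593724) = 0.445293 substitutions/site.
Under a molecular clock d = 2μt, so t = d/(2μ) = 0.445293 / (2 × 0.009) = 24.74 Myr.

24.74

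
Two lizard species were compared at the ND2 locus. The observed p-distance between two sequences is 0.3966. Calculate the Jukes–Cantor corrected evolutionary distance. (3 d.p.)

0.564

d = −(3/4) ln(1 − 4p/3) = −0.75 ln(1 − 0.5288) = −0.75 ln(0.4712)
  = −0.75 × (-0.752473) = 0.564355 substitutions/site.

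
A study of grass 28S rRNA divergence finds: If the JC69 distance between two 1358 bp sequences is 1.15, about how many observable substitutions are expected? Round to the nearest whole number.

799

Invert JC69: p = (3/4)(1 − e^(−4d/3)) = 0.75 × (1 − e^(-1.533333)) = 0.75 × (1 − 0.215815) = 0.588139.
Expected differing sites = pL ≈ 0.588139 × 1358 = 798.692762 ≈ 799.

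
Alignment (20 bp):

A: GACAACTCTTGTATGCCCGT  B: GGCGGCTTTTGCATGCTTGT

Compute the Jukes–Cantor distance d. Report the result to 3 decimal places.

The sequences differ at 7 of 20 sites (2, 4, 5, 8, 12, 17, 18), so p = 7/20 = 0.35.
d = −(3/4) ln(1 − 4p/3) = −0.75 ln(1 − 0.466667) = −0.75 ln(0.533333)
  = −0.75 × (-0.628609) = 0.471457 substitutions/site.

0.471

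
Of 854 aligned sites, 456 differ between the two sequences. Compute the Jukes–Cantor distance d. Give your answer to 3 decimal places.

0.933

p = 456/854 ≈ 0.533958.
d = −(3/4) ln(1 − 4p/3) = −0.75 ln(1 − 0.711944) = −0.75 ln(0.288056)
  = −0.75 × (-1.244600) = 0.933450 substitutions/site.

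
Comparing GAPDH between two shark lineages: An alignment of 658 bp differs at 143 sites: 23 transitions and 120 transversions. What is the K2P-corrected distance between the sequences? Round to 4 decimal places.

P = 23/658 ≈ 0.034954 and Q = 120/658 ≈ 0.182371.
Under the Kimura two-parameter model, d = −½ ln(1 − 2P − Q) − ¼ ln(1 − 2Q).
1 − 2P − Q = 0.747721, giving −½ ln(0.747721) = 0.145363.
1 − 2Q = 0.635258, giving −¼ ln(0.635258) = 0.113431.
d = 0.145363 + 0.113431 = 0.258794.

0.2588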